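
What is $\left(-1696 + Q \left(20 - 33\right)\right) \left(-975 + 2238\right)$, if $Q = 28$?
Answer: $-2601780$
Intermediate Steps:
$\left(-1696 + Q \left(20 - 33\right)\right) \left(-975 + 2238\right) = \left(-1696 + 28 \left(20 - 33\right)\right) \left(-975 + 2238\right) = \left(-1696 + 28 \left(-13\right)\right) 1263 = \left(-1696 - 364\right) 1263 = \left(-2060\right) 1263 = -2601780$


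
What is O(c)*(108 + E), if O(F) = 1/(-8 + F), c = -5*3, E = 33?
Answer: -141/23 ≈ -6.1304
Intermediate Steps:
c = -15
O(c)*(108 + E) = (108 + 33)/(-8 - 15) = 141/(-23) = -1/23*141 = -141/23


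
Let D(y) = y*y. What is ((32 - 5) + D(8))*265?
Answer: 24115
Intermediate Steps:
D(y) = y**2
((32 - 5) + D(8))*265 = ((32 - 5) + 8**2)*265 = (27 + 64)*265 = 91*265 = 24115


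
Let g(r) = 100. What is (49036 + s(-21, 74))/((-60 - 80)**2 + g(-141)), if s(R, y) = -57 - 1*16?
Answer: 48963/19700 ≈ 2.4854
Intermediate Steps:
s(R, y) = -73 (s(R, y) = -57 - 16 = -73)
(49036 + s(-21, 74))/((-60 - 80)**2 + g(-141)) = (49036 - 73)/((-60 - 80)**2 + 100) = 48963/((-140)**2 + 100) = 48963/(19600 + 100) = 48963/19700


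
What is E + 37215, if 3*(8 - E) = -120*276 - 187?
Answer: 144976/3 ≈ 48325.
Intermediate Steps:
E = 33331/3 (E = 8 - (-120*276 - 187)/3 = 8 - (-33120 - 187)/3 = 8 - ⅓*(-33307) = 8 + 33307/3 = 33331/3 ≈ 11110.)
E + 37215 = 33331/3 + 37215 = 144976/3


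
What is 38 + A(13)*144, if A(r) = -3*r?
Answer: -5578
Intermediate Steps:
38 + A(13)*144 = 38 - 3*13*144 = 38 - 39*144 = 38 - 5616 = -5578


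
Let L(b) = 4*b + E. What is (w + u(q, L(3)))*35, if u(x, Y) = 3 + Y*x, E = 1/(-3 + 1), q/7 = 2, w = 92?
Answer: 8960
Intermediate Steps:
q = 14 (q = 7*2 = 14)
E = -½ (E = 1/(-2) = -½ ≈ -0.50000)
L(b) = -½ + 4*b (L(b) = 4*b - ½ = -½ + 4*b)
(w + u(q, L(3)))*35 = (92 + (3 + (-½ + 4*3)*14))*35 = (92 + (3 + (-½ + 12)*14))*35 = (92 + (3 + (23/2)*14))*35 = (92 + (3 + 161))*35 = (92 + 164)*35 = 256*35 = 8960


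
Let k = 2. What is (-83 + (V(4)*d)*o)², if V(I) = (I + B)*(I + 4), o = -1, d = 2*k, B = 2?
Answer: 75625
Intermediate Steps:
d = 4 (d = 2*2 = 4)
V(I) = (2 + I)*(4 + I) (V(I) = (I + 2)*(I + 4) = (2 + I)*(4 + I))
(-83 + (V(4)*d)*o)² = (-83 + ((8 + 4² + 6*4)*4)*(-1))² = (-83 + ((8 + 16 + 24)*4)*(-1))² = (-83 + (48*4)*(-1))² = (-83 + 192*(-1))² = (-83 - 192)² = (-275)² = 75625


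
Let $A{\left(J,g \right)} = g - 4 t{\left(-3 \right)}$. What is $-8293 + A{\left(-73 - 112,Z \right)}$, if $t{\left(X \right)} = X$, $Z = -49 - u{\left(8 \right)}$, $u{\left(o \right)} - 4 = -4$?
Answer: $-8330$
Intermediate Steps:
$u{\left(o \right)} = 0$ ($u{\left(o \right)} = 4 - 4 = 0$)
$Z = -49$ ($Z = -49 - 0 = -49 + 0 = -49$)
$A{\left(J,g \right)} = 12 + g$ ($A{\left(J,g \right)} = g - -12 = g + 12 = 12 + g$)
$-8293 + A{\left(-73 - 112,Z \right)} = -8293 + \left(12 - 49\right) = -8293 - 37 = -8330$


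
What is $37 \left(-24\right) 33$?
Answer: $-29304$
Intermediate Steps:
$37 \left(-24\right) 33 = \left(-888\right) 33 = -29304$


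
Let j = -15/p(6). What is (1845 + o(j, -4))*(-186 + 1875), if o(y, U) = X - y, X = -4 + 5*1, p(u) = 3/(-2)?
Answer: 3101004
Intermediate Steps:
p(u) = -3/2 (p(u) = 3*(-½) = -3/2)
X = 1 (X = -4 + 5 = 1)
j = 10 (j = -15/(-3/2) = -15*(-⅔) = 10)
o(y, U) = 1 - y
(1845 + o(j, -4))*(-186 + 1875) = (1845 + (1 - 1*10))*(-186 + 1875) = (1845 + (1 - 10))*1689 = (1845 - 9)*1689 = 1836*1689 = 3101004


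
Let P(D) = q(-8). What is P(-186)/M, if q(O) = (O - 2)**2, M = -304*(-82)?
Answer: 25/6232 ≈ 0.0040116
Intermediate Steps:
M = 24928
q(O) = (-2 + O)**2
P(D) = 100 (P(D) = (-2 - 8)**2 = (-10)**2 = 100)
P(-186)/M = 100/24928 = 100*(1/24928) = 25/6232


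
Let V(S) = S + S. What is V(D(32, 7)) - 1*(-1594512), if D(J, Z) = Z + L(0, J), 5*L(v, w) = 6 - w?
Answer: 7972578/5 ≈ 1.5945e+6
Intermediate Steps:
L(v, w) = 6/5 - w/5 (L(v, w) = (6 - w)/5 = 6/5 - w/5)
D(J, Z) = 6/5 + Z - J/5 (D(J, Z) = Z + (6/5 - J/5) = 6/5 + Z - J/5)
V(S) = 2*S
V(D(32, 7)) - 1*(-1594512) = 2*(6/5 + 7 - 1/5*32) - 1*(-1594512) = 2*(6/5 + 7 - 32/5) + 1594512 = 2*(9/5) + 1594512 = 18/5 + 1594512 = 7972578/5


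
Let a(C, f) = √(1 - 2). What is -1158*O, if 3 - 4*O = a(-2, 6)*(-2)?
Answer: -1737/2 - 579*I ≈ -868.5 - 579.0*I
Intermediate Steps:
a(C, f) = I (a(C, f) = √(-1) = I)
O = ¾ + I/2 (O = ¾ - I*(-2)/4 = ¾ - (-1)*I/2 = ¾ + I/2 ≈ 0.75 + 0.5*I)
-1158*O = -1158*(¾ + I/2) = -1737/2 - 579*I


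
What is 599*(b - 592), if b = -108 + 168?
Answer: -318668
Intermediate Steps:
b = 60
599*(b - 592) = 599*(60 - 592) = 599*(-532) = -318668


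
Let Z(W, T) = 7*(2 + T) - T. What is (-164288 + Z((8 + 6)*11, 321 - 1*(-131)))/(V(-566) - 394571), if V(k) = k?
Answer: 161562/395137 ≈ 0.40888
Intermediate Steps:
Z(W, T) = 14 + 6*T (Z(W, T) = (14 + 7*T) - T = 14 + 6*T)
(-164288 + Z((8 + 6)*11, 321 - 1*(-131)))/(V(-566) - 394571) = (-164288 + (14 + 6*(321 - 1*(-131))))/(-566 - 394571) = (-164288 + (14 + 6*(321 + 131)))/(-395137) = (-164288 + (14 + 6*452))*(-1/395137) = (-164288 + (14 + 2712))*(-1/395137) = (-164288 + 2726)*(-1/395137) = -161562*(-1/395137) = 161562/395137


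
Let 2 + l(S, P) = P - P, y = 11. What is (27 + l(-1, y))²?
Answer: 625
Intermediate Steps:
l(S, P) = -2 (l(S, P) = -2 + (P - P) = -2 + 0 = -2)
(27 + l(-1, y))² = (27 - 2)² = 25² = 625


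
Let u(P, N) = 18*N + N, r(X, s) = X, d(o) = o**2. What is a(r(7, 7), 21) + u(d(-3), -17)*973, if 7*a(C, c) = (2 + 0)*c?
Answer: -314273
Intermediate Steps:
u(P, N) = 19*N
a(C, c) = 2*c/7 (a(C, c) = ((2 + 0)*c)/7 = (2*c)/7 = 2*c/7)
a(r(7, 7), 21) + u(d(-3), -17)*973 = (2/7)*21 + (19*(-17))*973 = 6 - 323*973 = 6 - 314279 = -314273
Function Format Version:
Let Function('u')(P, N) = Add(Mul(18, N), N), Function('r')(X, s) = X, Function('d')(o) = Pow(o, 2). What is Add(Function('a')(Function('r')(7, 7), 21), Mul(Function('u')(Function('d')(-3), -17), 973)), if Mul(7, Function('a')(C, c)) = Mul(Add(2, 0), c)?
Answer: -314273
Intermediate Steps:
Function('u')(P, N) = Mul(19, N)
Function('a')(C, c) = Mul(Rational(2, 7), c) (Function('a')(C, c) = Mul(Rational(1, 7), Mul(Add(2, 0), c)) = Mul(Rational(1, 7), Mul(2, c)) = Mul(Rational(2, 7), c))
Add(Function('a')(Function('r')(7, 7), 21), Mul(Function('u')(Function('d')(-3), -17), 973)) = Add(Mul(Rational(2, 7), 21), Mul(Mul(19, -17), 973)) = Add(6, Mul(-323, 973)) = Add(6, -314279) = -314273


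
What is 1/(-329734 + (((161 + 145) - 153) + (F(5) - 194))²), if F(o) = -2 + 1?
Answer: -1/327970 ≈ -3.0491e-6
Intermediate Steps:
F(o) = -1
1/(-329734 + (((161 + 145) - 153) + (F(5) - 194))²) = 1/(-329734 + (((161 + 145) - 153) + (-1 - 194))²) = 1/(-329734 + ((306 - 153) - 195)²) = 1/(-329734 + (153 - 195)²) = 1/(-329734 + (-42)²) = 1/(-329734 + 1764) = 1/(-327970) = -1/327970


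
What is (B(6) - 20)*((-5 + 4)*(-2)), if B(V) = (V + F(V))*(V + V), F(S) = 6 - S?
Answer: 104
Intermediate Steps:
B(V) = 12*V (B(V) = (V + (6 - V))*(V + V) = 6*(2*V) = 12*V)
(B(6) - 20)*((-5 + 4)*(-2)) = (12*6 - 20)*((-5 + 4)*(-2)) = (72 - 20)*(-1*(-2)) = 52*2 = 104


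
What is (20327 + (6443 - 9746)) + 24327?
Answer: 41351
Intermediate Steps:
(20327 + (6443 - 9746)) + 24327 = (20327 - 3303) + 24327 = 17024 + 24327 = 41351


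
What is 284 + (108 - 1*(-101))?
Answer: 493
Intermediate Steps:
284 + (108 - 1*(-101)) = 284 + (108 + 101) = 284 + 209 = 493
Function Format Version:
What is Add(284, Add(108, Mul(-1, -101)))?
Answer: 493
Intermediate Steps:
Add(284, Add(108, Mul(-1, -101))) = Add(284, Add(108, 101)) = Add(284, 209) = 493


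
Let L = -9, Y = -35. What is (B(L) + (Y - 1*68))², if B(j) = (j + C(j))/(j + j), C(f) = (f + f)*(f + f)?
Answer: 58081/4 ≈ 14520.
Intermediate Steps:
C(f) = 4*f² (C(f) = (2*f)*(2*f) = 4*f²)
B(j) = (j + 4*j²)/(2*j) (B(j) = (j + 4*j²)/(j + j) = (j + 4*j²)/((2*j)) = (j + 4*j²)*(1/(2*j)) = (j + 4*j²)/(2*j))
(B(L) + (Y - 1*68))² = ((½ + 2*(-9)) + (-35 - 1*68))² = ((½ - 18) + (-35 - 68))² = (-35/2 - 103)² = (-241/2)² = 58081/4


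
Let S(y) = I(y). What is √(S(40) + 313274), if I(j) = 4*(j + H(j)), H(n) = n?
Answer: √313594 ≈ 559.99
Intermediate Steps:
I(j) = 8*j (I(j) = 4*(j + j) = 4*(2*j) = 8*j)
S(y) = 8*y
√(S(40) + 313274) = √(8*40 + 313274) = √(320 + 313274) = √313594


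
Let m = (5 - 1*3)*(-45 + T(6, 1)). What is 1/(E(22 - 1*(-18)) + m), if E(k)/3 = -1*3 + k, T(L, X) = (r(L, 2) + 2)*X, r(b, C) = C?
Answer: 1/29 ≈ 0.034483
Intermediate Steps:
T(L, X) = 4*X (T(L, X) = (2 + 2)*X = 4*X)
E(k) = -9 + 3*k (E(k) = 3*(-1*3 + k) = 3*(-3 + k) = -9 + 3*k)
m = -82 (m = (5 - 1*3)*(-45 + 4*1) = (5 - 3)*(-45 + 4) = 2*(-41) = -82)
1/(E(22 - 1*(-18)) + m) = 1/((-9 + 3*(22 - 1*(-18))) - 82) = 1/((-9 + 3*(22 + 18)) - 82) = 1/((-9 + 3*40) - 82) = 1/((-9 + 120) - 82) = 1/(111 - 82) = 1/29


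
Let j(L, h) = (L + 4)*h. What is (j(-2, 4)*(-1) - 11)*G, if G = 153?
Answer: -2907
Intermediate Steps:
j(L, h) = h*(4 + L) (j(L, h) = (4 + L)*h = h*(4 + L))
(j(-2, 4)*(-1) - 11)*G = ((4*(4 - 2))*(-1) - 11)*153 = ((4*2)*(-1) - 11)*153 = (8*(-1) - 11)*153 = (-8 - 11)*153 = -19*153 = -2907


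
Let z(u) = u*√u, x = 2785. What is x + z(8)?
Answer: 2785 + 16*√2 ≈ 2807.6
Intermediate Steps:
z(u) = u^(3/2)
x + z(8) = 2785 + 8^(3/2) = 2785 + 16*√2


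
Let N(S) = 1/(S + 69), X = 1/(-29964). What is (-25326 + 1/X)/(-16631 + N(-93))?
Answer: 265392/79829 ≈ 3.3245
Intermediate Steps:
X = -1/29964 ≈ -3.3373e-5
N(S) = 1/(69 + S)
(-25326 + 1/X)/(-16631 + N(-93)) = (-25326 + 1/(-1/29964))/(-16631 + 1/(69 - 93)) = (-25326 - 29964)/(-16631 + 1/(-24)) = -55290/(-16631 - 1/24) = -55290/(-399145/24) = -55290*(-24/399145) = 265392/79829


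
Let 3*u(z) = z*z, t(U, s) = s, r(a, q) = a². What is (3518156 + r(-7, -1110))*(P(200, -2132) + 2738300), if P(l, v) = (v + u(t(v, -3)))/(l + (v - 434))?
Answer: 22793816668307445/2366 ≈ 9.6339e+12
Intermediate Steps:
u(z) = z²/3 (u(z) = (z*z)/3 = z²/3)
P(l, v) = (3 + v)/(-434 + l + v) (P(l, v) = (v + (⅓)*(-3)²)/(l + (v - 434)) = (v + (⅓)*9)/(l + (-434 + v)) = (v + 3)/(-434 + l + v) = (3 + v)/(-434 + l + v))
(3518156 + r(-7, -1110))*(P(200, -2132) + 2738300) = (3518156 + (-7)²)*((3 - 2132)/(-434 + 200 - 2132) + 2738300) = (3518156 + 49)*(-2129/(-2366) + 2738300) = 3518205*(-1/2366*(-2129) + 2738300) = 3518205*(2129/2366 + 2738300) = 3518205*(6478819929/2366) = 22793816668307445/2366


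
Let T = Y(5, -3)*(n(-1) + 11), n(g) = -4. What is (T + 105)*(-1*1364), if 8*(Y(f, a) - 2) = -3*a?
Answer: -346115/2 ≈ -1.7306e+5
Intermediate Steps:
Y(f, a) = 2 - 3*a/8 (Y(f, a) = 2 + (-3*a)/8 = 2 - 3*a/8)
T = 175/8 (T = (2 - 3/8*(-3))*(-4 + 11) = (2 + 9/8)*7 = (25/8)*7 = 175/8 ≈ 21.875)
(T + 105)*(-1*1364) = (175/8 + 105)*(-1*1364) = (1015/8)*(-1364) = -346115/2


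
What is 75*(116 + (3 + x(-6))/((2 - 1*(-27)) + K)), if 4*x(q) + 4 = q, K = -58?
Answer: 504525/58 ≈ 8698.7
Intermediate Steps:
x(q) = -1 + q/4
75*(116 + (3 + x(-6))/((2 - 1*(-27)) + K)) = 75*(116 + (3 + (-1 + (¼)*(-6)))/((2 - 1*(-27)) - 58)) = 75*(116 + (3 + (-1 - 3/2))/((2 + 27) - 58)) = 75*(116 + (3 - 5/2)/(29 - 58)) = 75*(116 + (½)/(-29)) = 75*(116 + (½)*(-1/29)) = 75*(116 - 1/58) = 75*(6727/58) = 504525/58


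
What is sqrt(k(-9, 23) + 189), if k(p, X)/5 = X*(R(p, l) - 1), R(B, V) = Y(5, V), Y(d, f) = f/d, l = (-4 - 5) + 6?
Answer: sqrt(5) ≈ 2.2361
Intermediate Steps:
l = -3 (l = -9 + 6 = -3)
R(B, V) = V/5
k(p, X) = -8*X (k(p, X) = 5*(X*((1/5)*(-3) - 1)) = 5*(X*(-3/5 - 1)) = 5*(X*(-8/5)) = 5*(-8*X/5) = -8*X)
sqrt(k(-9, 23) + 189) = sqrt(-8*23 + 189) = sqrt(-184 + 189) = sqrt(5)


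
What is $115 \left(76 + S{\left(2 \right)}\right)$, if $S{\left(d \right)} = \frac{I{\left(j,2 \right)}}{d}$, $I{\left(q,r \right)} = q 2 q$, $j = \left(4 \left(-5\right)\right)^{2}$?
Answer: $18408740$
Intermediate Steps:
$j = 400$ ($j = \left(-20\right)^{2} = 400$)
$I{\left(q,r \right)} = 2 q^{2}$ ($I{\left(q,r \right)} = 2 q q = 2 q^{2}$)
$S{\left(d \right)} = \frac{320000}{d}$ ($S{\left(d \right)} = \frac{2 \cdot 400^{2}}{d} = \frac{2 \cdot 160000}{d} = \frac{320000}{d}$)
$115 \left(76 + S{\left(2 \right)}\right) = 115 \left(76 + \frac{320000}{2}\right) = 115 \left(76 + 320000 \cdot \frac{1}{2}\right) = 115 \left(76 + 160000\right) = 115 \cdot 160076 = 18408740$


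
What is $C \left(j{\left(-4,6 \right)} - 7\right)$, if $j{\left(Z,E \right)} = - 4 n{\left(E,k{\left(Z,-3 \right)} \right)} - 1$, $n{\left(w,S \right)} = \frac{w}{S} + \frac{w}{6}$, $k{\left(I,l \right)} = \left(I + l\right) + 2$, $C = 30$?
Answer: $-216$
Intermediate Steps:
$k{\left(I,l \right)} = 2 + I + l$
$n{\left(w,S \right)} = \frac{w}{6} + \frac{w}{S}$ ($n{\left(w,S \right)} = \frac{w}{S} + w \frac{1}{6} = \frac{w}{S} + \frac{w}{6} = \frac{w}{6} + \frac{w}{S}$)
$j{\left(Z,E \right)} = -1 - \frac{2 E}{3} - \frac{4 E}{-1 + Z}$ ($j{\left(Z,E \right)} = - 4 \left(\frac{E}{6} + \frac{E}{2 + Z - 3}\right) - 1 = - 4 \left(\frac{E}{6} + \frac{E}{-1 + Z}\right) - 1 = \left(- \frac{2 E}{3} - \frac{4 E}{-1 + Z}\right) - 1 = -1 - \frac{2 E}{3} - \frac{4 E}{-1 + Z}$)
$C \left(j{\left(-4,6 \right)} - 7\right) = 30 \left(\frac{3 - 60 - -12 - 12 \left(-4\right)}{3 \left(-1 - 4\right)} - 7\right) = 30 \left(\frac{3 - 60 + 12 + 48}{3 \left(-5\right)} - 7\right) = 30 \left(\frac{1}{3} \left(- \frac{1}{5}\right) 3 - 7\right) = 30 \left(- \frac{1}{5} - 7\right) = 30 \left(- \frac{36}{5}\right) = -216$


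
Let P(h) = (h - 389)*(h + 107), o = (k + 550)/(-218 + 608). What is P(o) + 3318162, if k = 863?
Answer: 55356464081/16900 ≈ 3.2755e+6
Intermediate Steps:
o = 471/130 (o = (863 + 550)/(-218 + 608) = 1413/390 = 1413*(1/390) = 471/130 ≈ 3.6231)
P(h) = (-389 + h)*(107 + h)
P(o) + 3318162 = (-41623 + (471/130)**2 - 282*471/130) + 3318162 = (-41623 + 221841/16900 - 66411/65) + 3318162 = -720473719/16900 + 3318162 = 55356464081/16900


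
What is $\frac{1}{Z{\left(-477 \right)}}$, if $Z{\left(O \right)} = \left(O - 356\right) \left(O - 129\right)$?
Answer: $\frac{1}{504798} \approx 1.981 \cdot 10^{-6}$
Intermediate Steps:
$Z{\left(O \right)} = \left(-356 + O\right) \left(-129 + O\right)$
$\frac{1}{Z{\left(-477 \right)}} = \frac{1}{45924 + \left(-477\right)^{2} - -231345} = \frac{1}{45924 + 227529 + 231345} = \frac{1}{504798}$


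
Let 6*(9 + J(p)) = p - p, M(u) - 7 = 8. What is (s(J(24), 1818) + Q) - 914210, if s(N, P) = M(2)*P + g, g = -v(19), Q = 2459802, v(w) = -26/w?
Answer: 29884404/19 ≈ 1.5729e+6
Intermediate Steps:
M(u) = 15 (M(u) = 7 + 8 = 15)
J(p) = -9 (J(p) = -9 + (p - p)/6 = -9 + (1/6)*0 = -9 + 0 = -9)
g = 26/19 (g = -(-26)/19 = -1*(-26/19) = 26/19 ≈ 1.3684)
s(N, P) = 26/19 + 15*P (s(N, P) = 15*P + 26/19 = 26/19 + 15*P)
(s(J(24), 1818) + Q) - 914210 = ((26/19 + 15*1818) + 2459802) - 914210 = ((26/19 + 27270) + 2459802) - 914210 = (518156/19 + 2459802) - 914210 = 47254394/19 - 914210 = 29884404/19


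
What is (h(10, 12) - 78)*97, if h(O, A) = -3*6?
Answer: -9312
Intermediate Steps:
h(O, A) = -18
(h(10, 12) - 78)*97 = (-18 - 78)*97 = -96*97 = -9312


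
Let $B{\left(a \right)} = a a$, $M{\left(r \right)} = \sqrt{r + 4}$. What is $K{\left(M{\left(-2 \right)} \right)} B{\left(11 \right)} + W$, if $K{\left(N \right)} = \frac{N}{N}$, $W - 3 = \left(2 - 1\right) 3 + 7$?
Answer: $134$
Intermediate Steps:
$M{\left(r \right)} = \sqrt{4 + r}$
$W = 13$ ($W = 3 + \left(\left(2 - 1\right) 3 + 7\right) = 3 + \left(1 \cdot 3 + 7\right) = 3 + \left(3 + 7\right) = 3 + 10 = 13$)
$B{\left(a \right)} = a^{2}$
$K{\left(N \right)} = 1$
$K{\left(M{\left(-2 \right)} \right)} B{\left(11 \right)} + W = 1 \cdot 11^{2} + 13 = 1 \cdot 121 + 13 = 121 + 13 = 134$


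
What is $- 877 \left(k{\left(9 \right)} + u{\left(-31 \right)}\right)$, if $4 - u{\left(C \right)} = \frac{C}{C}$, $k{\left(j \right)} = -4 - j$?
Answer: $8770$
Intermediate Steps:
$u{\left(C \right)} = 3$ ($u{\left(C \right)} = 4 - \frac{C}{C} = 4 - 1 = 3$)
$- 877 \left(k{\left(9 \right)} + u{\left(-31 \right)}\right) = - 877 \left(\left(-4 - 9\right) + 3\right) = - 877 \left(-13 + 3\right) = \left(-877\right) \left(-10\right) = 8770$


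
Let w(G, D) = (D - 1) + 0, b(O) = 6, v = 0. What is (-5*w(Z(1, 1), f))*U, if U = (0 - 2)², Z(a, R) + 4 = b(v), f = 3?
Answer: -40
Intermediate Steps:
Z(a, R) = 2 (Z(a, R) = -4 + 6 = 2)
w(G, D) = -1 + D (w(G, D) = (-1 + D) + 0 = -1 + D)
U = 4 (U = (-2)² = 4)
(-5*w(Z(1, 1), f))*U = -5*(-1 + 3)*4 = -5*2*4 = -10*4 = -40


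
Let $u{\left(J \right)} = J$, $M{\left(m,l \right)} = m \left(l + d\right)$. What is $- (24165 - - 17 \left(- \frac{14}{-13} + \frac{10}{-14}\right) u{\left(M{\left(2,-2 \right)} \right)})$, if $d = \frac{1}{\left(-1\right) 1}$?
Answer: $- \frac{2195649}{91} \approx -24128.0$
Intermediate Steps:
$d = -1$ ($d = \left(-1\right) 1 = -1$)
$M{\left(m,l \right)} = m \left(-1 + l\right)$ ($M{\left(m,l \right)} = m \left(l - 1\right) = m \left(-1 + l\right)$)
$- (24165 - - 17 \left(- \frac{14}{-13} + \frac{10}{-14}\right) u{\left(M{\left(2,-2 \right)} \right)}) = - (24165 - - 17 \left(- \frac{14}{-13} + \frac{10}{-14}\right) 2 \left(-1 - 2\right)) = - (24165 - - 17 \left(\left(-14\right) \left(- \frac{1}{13}\right) + 10 \left(- \frac{1}{14}\right)\right) 2 \left(-3\right)) = - (24165 - - 17 \left(\frac{14}{13} - \frac{5}{7}\right) \left(-6\right)) = - (24165 - \left(-17\right) \frac{33}{91} \left(-6\right)) = - (24165 - \left(- \frac{561}{91}\right) \left(-6\right)) = - (24165 - \frac{3366}{91}) = \left(-1\right) \frac{2195649}{91} = - \frac{2195649}{91}$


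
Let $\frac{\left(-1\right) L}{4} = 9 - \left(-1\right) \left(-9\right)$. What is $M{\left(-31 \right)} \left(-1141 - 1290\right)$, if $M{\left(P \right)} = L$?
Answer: $0$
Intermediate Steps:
$L = 0$ ($L = - 4 \left(9 - \left(-1\right) \left(-9\right)\right) = - 4 \left(9 - 9\right) = \left(-4\right) 0 = 0$)
$M{\left(P \right)} = 0$
$M{\left(-31 \right)} \left(-1141 - 1290\right) = 0 \left(-1141 - 1290\right) = 0 \left(-2431\right) = 0$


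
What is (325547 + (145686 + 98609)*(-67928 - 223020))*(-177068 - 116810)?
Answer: 20887912565656214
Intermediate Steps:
(325547 + (145686 + 98609)*(-67928 - 223020))*(-177068 - 116810) = (325547 + 244295*(-290948))*(-293878) = (325547 - 71077141660)*(-293878) = -71076816113*(-293878) = 20887912565656214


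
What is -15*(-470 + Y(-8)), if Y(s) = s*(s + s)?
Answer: 5130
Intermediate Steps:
Y(s) = 2*s**2 (Y(s) = s*(2*s) = 2*s**2)
-15*(-470 + Y(-8)) = -15*(-470 + 2*(-8)**2) = -15*(-470 + 2*64) = -15*(-470 + 128) = -15*(-342) = 5130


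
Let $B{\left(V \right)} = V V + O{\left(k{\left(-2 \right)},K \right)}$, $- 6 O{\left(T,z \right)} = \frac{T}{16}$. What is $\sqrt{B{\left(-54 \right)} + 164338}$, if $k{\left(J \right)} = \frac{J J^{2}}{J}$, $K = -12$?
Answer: $\frac{\sqrt{24084570}}{12} \approx 408.97$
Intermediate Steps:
$k{\left(J \right)} = J^{2}$ ($k{\left(J \right)} = \frac{J^{3}}{J} = J^{2}$)
$O{\left(T,z \right)} = - \frac{T}{96}$ ($O{\left(T,z \right)} = - \frac{T \frac{1}{16}}{6} = - \frac{\frac{1}{16} T}{6} = - \frac{T}{96}$)
$B{\left(V \right)} = - \frac{1}{24} + V^{2}$ ($B{\left(V \right)} = V V - \frac{\left(-2\right)^{2}}{96} = V^{2} - \frac{1}{24} = - \frac{1}{24} + V^{2}$)
$\sqrt{B{\left(-54 \right)} + 164338} = \sqrt{\left(- \frac{1}{24} + \left(-54\right)^{2}\right) + 164338} = \sqrt{\left(- \frac{1}{24} + 2916\right) + 164338} = \sqrt{\frac{69983}{24} + 164338} = \sqrt{\frac{4014095}{24}} = \frac{\sqrt{24084570}}{12}$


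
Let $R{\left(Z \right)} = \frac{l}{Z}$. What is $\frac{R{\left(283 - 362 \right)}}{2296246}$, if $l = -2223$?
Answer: $\frac{2223}{181403434} \approx 1.2254 \cdot 10^{-5}$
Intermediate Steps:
$R{\left(Z \right)} = - \frac{2223}{Z}$
$\frac{R{\left(283 - 362 \right)}}{2296246} = \frac{\left(-2223\right) \frac{1}{283 - 362}}{2296246} = - \frac{2223}{-79} \cdot \frac{1}{2296246} = \left(-2223\right) \left(- \frac{1}{79}\right) \frac{1}{2296246} = \frac{2223}{79} \cdot \frac{1}{2296246} = \frac{2223}{181403434}$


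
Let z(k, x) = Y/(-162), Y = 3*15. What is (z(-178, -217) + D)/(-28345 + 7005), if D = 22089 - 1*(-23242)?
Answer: -815953/384120 ≈ -2.1242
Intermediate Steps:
Y = 45
D = 45331 (D = 22089 + 23242 = 45331)
z(k, x) = -5/18 (z(k, x) = 45/(-162) = 45*(-1/162) = -5/18)
(z(-178, -217) + D)/(-28345 + 7005) = (-5/18 + 45331)/(-28345 + 7005) = (815953/18)/(-21340) = (815953/18)*(-1/21340) = -815953/384120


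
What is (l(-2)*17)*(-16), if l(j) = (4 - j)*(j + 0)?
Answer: 3264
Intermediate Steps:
l(j) = j*(4 - j) (l(j) = (4 - j)*j = j*(4 - j))
(l(-2)*17)*(-16) = (-2*(4 - 1*(-2))*17)*(-16) = (-2*(4 + 2)*17)*(-16) = (-2*6*17)*(-16) = -12*17*(-16) = -204*(-16) = 3264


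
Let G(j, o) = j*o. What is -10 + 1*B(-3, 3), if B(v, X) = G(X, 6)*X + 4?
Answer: 48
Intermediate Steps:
B(v, X) = 4 + 6*X² (B(v, X) = (X*6)*X + 4 = (6*X)*X + 4 = 6*X² + 4 = 4 + 6*X²)
-10 + 1*B(-3, 3) = -10 + 1*(4 + 6*3²) = -10 + 1*(4 + 6*9) = -10 + 1*(4 + 54) = -10 + 1*58 = -10 + 58 = 48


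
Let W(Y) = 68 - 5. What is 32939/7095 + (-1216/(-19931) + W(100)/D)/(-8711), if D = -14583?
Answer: 47197308237476/10166227613355 ≈ 4.6426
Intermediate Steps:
W(Y) = 63
32939/7095 + (-1216/(-19931) + W(100)/D)/(-8711) = 32939/7095 + (-1216/(-19931) + 63/(-14583))/(-8711) = 32939*(1/7095) + (-1216*(-1/19931) + 63*(-1/14583))*(-1/8711) = 32939/7095 + (64/1049 - 21/4861)*(-1/8711) = 32939/7095 + (289075/5099189)*(-1/8711) = 32939/7095 - 9325/1432872109 = 47197308237476/10166227613355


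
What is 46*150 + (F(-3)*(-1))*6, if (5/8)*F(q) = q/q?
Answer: 34452/5 ≈ 6890.4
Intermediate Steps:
F(q) = 8/5 (F(q) = 8*(q/q)/5 = (8/5)*1 = 8/5)
46*150 + (F(-3)*(-1))*6 = 46*150 + ((8/5)*(-1))*6 = 6900 - 8/5*6 = 6900 - 48/5 = 34452/5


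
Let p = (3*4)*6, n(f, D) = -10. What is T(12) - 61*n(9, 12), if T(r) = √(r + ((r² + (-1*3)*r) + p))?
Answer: 610 + 8*√3 ≈ 623.86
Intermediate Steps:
p = 72 (p = 12*6 = 72)
T(r) = √(72 + r² - 2*r) (T(r) = √(r + ((r² + (-1*3)*r) + 72)) = √(r + ((r² - 3*r) + 72)) = √(r + (72 + r² - 3*r)) = √(72 + r² - 2*r))
T(12) - 61*n(9, 12) = √(72 + 12² - 2*12) - 61*(-10) = √(72 + 144 - 24) + 610 = √192 + 610 = 8*√3 + 610 = 610 + 8*√3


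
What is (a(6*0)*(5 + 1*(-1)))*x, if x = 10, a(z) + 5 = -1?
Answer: -240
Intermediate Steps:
a(z) = -6 (a(z) = -5 - 1 = -6)
(a(6*0)*(5 + 1*(-1)))*x = -6*(5 + 1*(-1))*10 = -6*(5 - 1)*10 = -6*4*10 = -24*10 = -240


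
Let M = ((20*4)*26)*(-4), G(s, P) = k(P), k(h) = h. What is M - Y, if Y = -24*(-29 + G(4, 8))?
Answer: -8824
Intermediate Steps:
G(s, P) = P
Y = 504 (Y = -24*(-29 + 8) = -24*(-21) = 504)
M = -8320 (M = (80*26)*(-4) = 2080*(-4) = -8320)
M - Y = -8320 - 1*504 = -8320 - 504 = -8824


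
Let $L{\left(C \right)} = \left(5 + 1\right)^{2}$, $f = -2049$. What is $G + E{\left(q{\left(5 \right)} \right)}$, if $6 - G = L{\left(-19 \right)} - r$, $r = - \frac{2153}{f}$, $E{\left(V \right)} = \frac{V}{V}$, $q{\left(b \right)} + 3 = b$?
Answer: $- \frac{57268}{2049} \approx -27.949$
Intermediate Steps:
$q{\left(b \right)} = -3 + b$
$L{\left(C \right)} = 36$ ($L{\left(C \right)} = 6^{2} = 36$)
$E{\left(V \right)} = 1$
$r = \frac{2153}{2049}$ ($r = - \frac{2153}{-2049} = \left(-2153\right) \left(- \frac{1}{2049}\right) = \frac{2153}{2049} \approx 1.0508$)
$G = - \frac{59317}{2049}$ ($G = 6 - \left(36 - \frac{2153}{2049}\right) = 6 - \frac{71611}{2049} = - \frac{59317}{2049} \approx -28.949$)
$G + E{\left(q{\left(5 \right)} \right)} = - \frac{59317}{2049} + 1 = - \frac{57268}{2049}$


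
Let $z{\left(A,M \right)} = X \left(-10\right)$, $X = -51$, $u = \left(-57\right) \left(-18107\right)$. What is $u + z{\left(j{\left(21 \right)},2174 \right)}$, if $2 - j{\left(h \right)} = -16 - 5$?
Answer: $1032609$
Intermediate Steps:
$j{\left(h \right)} = 23$ ($j{\left(h \right)} = 2 - \left(-16 - 5\right) = 2 - -21 = 2 + 21 = 23$)
$u = 1032099$
$z{\left(A,M \right)} = 510$ ($z{\left(A,M \right)} = \left(-51\right) \left(-10\right) = 510$)
$u + z{\left(j{\left(21 \right)},2174 \right)} = 1032099 + 510 = 1032609$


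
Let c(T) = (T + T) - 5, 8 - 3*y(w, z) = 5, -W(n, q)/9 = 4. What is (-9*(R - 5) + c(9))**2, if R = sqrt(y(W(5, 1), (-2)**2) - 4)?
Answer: 3121 - 1044*I*sqrt(3) ≈ 3121.0 - 1808.3*I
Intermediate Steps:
W(n, q) = -36 (W(n, q) = -9*4 = -36)
y(w, z) = 1 (y(w, z) = 8/3 - 1/3*5 = 8/3 - 5/3 = 1)
R = I*sqrt(3) (R = sqrt(1 - 4) = sqrt(-3) = I*sqrt(3) ≈ 1.732*I)
c(T) = -5 + 2*T (c(T) = 2*T - 5 = -5 + 2*T)
(-9*(R - 5) + c(9))**2 = (-9*(I*sqrt(3) - 5) + (-5 + 2*9))**2 = (-9*(-5 + I*sqrt(3)) + (-5 + 18))**2 = ((45 - 9*I*sqrt(3)) + 13)**2 = (58 - 9*I*sqrt(3))**2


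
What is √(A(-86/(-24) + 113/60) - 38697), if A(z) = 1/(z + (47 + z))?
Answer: I*√29222452182/869 ≈ 196.72*I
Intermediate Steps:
A(z) = 1/(47 + 2*z)
√(A(-86/(-24) + 113/60) - 38697) = √(1/(47 + 2*(-86/(-24) + 113/60)) - 38697) = √(1/(47 + 2*(-86*(-1/24) + 113*(1/60))) - 38697) = √(1/(47 + 2*(43/12 + 113/60)) - 38697) = √(1/(47 + 2*(82/15)) - 38697) = √(1/(47 + 164/15) - 38697) = √(1/(869/15) - 38697) = √(15/869 - 38697) = √(-33627678/869) = I*√29222452182/869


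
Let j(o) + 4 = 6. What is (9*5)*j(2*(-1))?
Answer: 90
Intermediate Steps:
j(o) = 2 (j(o) = -4 + 6 = 2)
(9*5)*j(2*(-1)) = (9*5)*2 = 45*2 = 90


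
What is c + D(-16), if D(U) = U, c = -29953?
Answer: -29969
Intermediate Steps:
c + D(-16) = -29953 - 16 = -29969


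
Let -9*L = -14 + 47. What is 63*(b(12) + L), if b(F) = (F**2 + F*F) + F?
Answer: 18669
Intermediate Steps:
b(F) = F + 2*F**2 (b(F) = (F**2 + F**2) + F = 2*F**2 + F = F + 2*F**2)
L = -11/3 (L = -(-14 + 47)/9 = -1/9*33 = -11/3 ≈ -3.6667)
63*(b(12) + L) = 63*(12*(1 + 2*12) - 11/3) = 63*(12*(1 + 24) - 11/3) = 63*(12*25 - 11/3) = 63*(300 - 11/3) = 63*(889/3) = 18669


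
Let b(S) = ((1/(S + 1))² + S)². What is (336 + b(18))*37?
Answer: 3182919709/130321 ≈ 24424.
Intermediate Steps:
b(S) = (S + (1 + S)⁻²)² (b(S) = ((1/(1 + S))² + S)² = ((1 + S)⁻² + S)² = (S + (1 + S)⁻²)²)
(336 + b(18))*37 = (336 + (1 + 18*(1 + 18)²)²/(1 + 18)⁴)*37 = (336 + (1 + 18*19²)²/19⁴)*37 = (336 + (1 + 18*361)²/130321)*37 = (336 + (1 + 6498)²/130321)*37 = (336 + (1/130321)*6499²)*37 = (336 + (1/130321)*42237001)*37 = (336 + 42237001/130321)*37 = (86024857/130321)*37 = 3182919709/130321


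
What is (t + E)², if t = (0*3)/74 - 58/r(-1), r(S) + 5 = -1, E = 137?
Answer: 193600/9 ≈ 21511.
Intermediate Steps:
r(S) = -6 (r(S) = -5 - 1 = -6)
t = 29/3 (t = (0*3)/74 - 58/(-6) = 0*(1/74) - 58*(-⅙) = 0 + 29/3 = 29/3 ≈ 9.6667)
(t + E)² = (29/3 + 137)² = (440/3)² = 193600/9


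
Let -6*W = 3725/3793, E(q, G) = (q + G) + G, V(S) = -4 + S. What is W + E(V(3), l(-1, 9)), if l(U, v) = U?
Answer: -71999/22758 ≈ -3.1637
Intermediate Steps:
E(q, G) = q + 2*G (E(q, G) = (G + q) + G = q + 2*G)
W = -3725/22758 (W = -3725/(6*3793) = -⅙*3725/3793 = -3725/22758 ≈ -0.16368)
W + E(V(3), l(-1, 9)) = -3725/22758 + ((-4 + 3) + 2*(-1)) = -3725/22758 + (-1 - 2) = -3725/22758 - 3 = -71999/22758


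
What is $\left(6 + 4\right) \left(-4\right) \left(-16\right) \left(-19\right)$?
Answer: $-12160$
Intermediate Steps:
$\left(6 + 4\right) \left(-4\right) \left(-16\right) \left(-19\right) = 10 \left(-4\right) \left(-16\right) \left(-19\right) = \left(-40\right) \left(-16\right) \left(-19\right) = 640 \left(-19\right) = -12160$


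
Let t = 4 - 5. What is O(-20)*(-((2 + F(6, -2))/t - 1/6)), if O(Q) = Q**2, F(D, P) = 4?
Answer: 7400/3 ≈ 2466.7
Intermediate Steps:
t = -1
O(-20)*(-((2 + F(6, -2))/t - 1/6)) = (-20)**2*(-((2 + 4)/(-1) - 1/6)) = 400*(-(6*(-1) - 1*1/6)) = 400*(-(-6 - 1/6)) = 400*(-1*(-37/6)) = 400*(37/6) = 7400/3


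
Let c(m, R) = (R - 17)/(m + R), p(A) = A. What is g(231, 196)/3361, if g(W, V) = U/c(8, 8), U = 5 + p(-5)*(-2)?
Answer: -80/10083 ≈ -0.0079342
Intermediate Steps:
c(m, R) = (-17 + R)/(R + m)
U = 15 (U = 5 - 5*(-2) = 5 + 10 = 15)
g(W, V) = -80/3 (g(W, V) = 15/(((-17 + 8)/(8 + 8))) = 15/((-9/16)) = 15/(((1/16)*(-9))) = 15/(-9/16) = 15*(-16/9) = -80/3)
g(231, 196)/3361 = -80/3/3361 = -80/3*1/3361 = -80/10083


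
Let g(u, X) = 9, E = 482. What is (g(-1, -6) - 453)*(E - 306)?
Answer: -78144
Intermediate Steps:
(g(-1, -6) - 453)*(E - 306) = (9 - 453)*(482 - 306) = -444*176 = -78144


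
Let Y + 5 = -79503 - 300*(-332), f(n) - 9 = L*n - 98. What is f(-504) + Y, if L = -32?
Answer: 36131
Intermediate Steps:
f(n) = -89 - 32*n (f(n) = 9 + (-32*n - 98) = 9 + (-98 - 32*n) = -89 - 32*n)
Y = 20092 (Y = -5 + (-79503 - 300*(-332)) = -5 + (-79503 + 99600) = -5 + 20097 = 20092)
f(-504) + Y = (-89 - 32*(-504)) + 20092 = (-89 + 16128) + 20092 = 16039 + 20092 = 36131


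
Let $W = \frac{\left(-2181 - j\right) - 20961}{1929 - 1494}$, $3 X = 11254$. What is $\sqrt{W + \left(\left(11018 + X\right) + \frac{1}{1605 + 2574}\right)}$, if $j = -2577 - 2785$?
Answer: $\frac{3 \sqrt{2670625915867}}{40397} \approx 121.36$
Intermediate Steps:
$X = \frac{11254}{3}$ ($X = \frac{1}{3} \cdot 11254 = \frac{11254}{3} \approx 3751.3$)
$j = -5362$ ($j = -2577 - 2785 = -5362$)
$W = - \frac{3556}{87}$ ($W = \frac{\left(-2181 - -5362\right) - 20961}{1929 - 1494} = \frac{\left(-2181 + 5362\right) - 20961}{435} = \left(3181 - 20961\right) \frac{1}{435} = \left(-17780\right) \frac{1}{435} = - \frac{3556}{87} \approx -40.874$)
$\sqrt{W + \left(\left(11018 + X\right) + \frac{1}{1605 + 2574}\right)} = \sqrt{- \frac{3556}{87} + \left(\left(11018 + \frac{11254}{3}\right) + \frac{1}{1605 + 2574}\right)} = \sqrt{- \frac{3556}{87} + \left(\frac{44308}{3} + \frac{1}{4179}\right)} = \sqrt{- \frac{3556}{87} + \frac{61721045}{4179}} = \sqrt{\frac{594985599}{40397}} = \frac{3 \sqrt{2670625915867}}{40397}$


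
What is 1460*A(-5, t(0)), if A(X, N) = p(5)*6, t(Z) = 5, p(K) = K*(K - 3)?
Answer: 87600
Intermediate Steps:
p(K) = K*(-3 + K)
A(X, N) = 60 (A(X, N) = (5*(-3 + 5))*6 = (5*2)*6 = 10*6 = 60)
1460*A(-5, t(0)) = 1460*60 = 87600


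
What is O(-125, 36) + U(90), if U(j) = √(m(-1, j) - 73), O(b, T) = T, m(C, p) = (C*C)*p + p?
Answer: 36 + √107 ≈ 46.344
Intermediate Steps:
m(C, p) = p + p*C² (m(C, p) = C²*p + p = p*C² + p = p + p*C²)
U(j) = √(-73 + 2*j) (U(j) = √(j*(1 + (-1)²) - 73) = √(j*(1 + 1) - 73) = √(j*2 - 73) = √(2*j - 73) = √(-73 + 2*j))
O(-125, 36) + U(90) = 36 + √(-73 + 2*90) = 36 + √(-73 + 180) = 36 + √107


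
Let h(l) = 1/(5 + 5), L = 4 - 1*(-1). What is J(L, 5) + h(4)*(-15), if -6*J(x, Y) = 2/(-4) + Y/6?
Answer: -14/9 ≈ -1.5556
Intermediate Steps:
L = 5 (L = 4 + 1 = 5)
h(l) = ⅒ (h(l) = 1/10 = ⅒)
J(x, Y) = 1/12 - Y/36 (J(x, Y) = -(2/(-4) + Y/6)/6 = -(2*(-¼) + Y*(⅙))/6 = -(-½ + Y/6)/6 = 1/12 - Y/36)
J(L, 5) + h(4)*(-15) = (1/12 - 1/36*5) + (⅒)*(-15) = (1/12 - 5/36) - 3/2 = -1/18 - 3/2 = -14/9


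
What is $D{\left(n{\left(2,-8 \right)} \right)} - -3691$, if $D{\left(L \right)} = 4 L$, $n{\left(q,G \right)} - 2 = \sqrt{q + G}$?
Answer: $3699 + 4 i \sqrt{6} \approx 3699.0 + 9.798 i$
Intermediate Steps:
$n{\left(q,G \right)} = 2 + \sqrt{G + q}$ ($n{\left(q,G \right)} = 2 + \sqrt{q + G} = 2 + \sqrt{G + q}$)
$D{\left(n{\left(2,-8 \right)} \right)} - -3691 = 4 \left(2 + \sqrt{-8 + 2}\right) - -3691 = 4 \left(2 + \sqrt{-6}\right) + 3691 = 4 \left(2 + i \sqrt{6}\right) + 3691 = \left(8 + 4 i \sqrt{6}\right) + 3691 = 3699 + 4 i \sqrt{6}$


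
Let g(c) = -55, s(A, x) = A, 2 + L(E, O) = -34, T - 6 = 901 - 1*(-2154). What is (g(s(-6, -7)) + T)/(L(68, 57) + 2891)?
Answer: 3006/2855 ≈ 1.0529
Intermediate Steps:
T = 3061 (T = 6 + (901 - 1*(-2154)) = 6 + (901 + 2154) = 6 + 3055 = 3061)
L(E, O) = -36 (L(E, O) = -2 - 34 = -36)
(g(s(-6, -7)) + T)/(L(68, 57) + 2891) = (-55 + 3061)/(-36 + 2891) = 3006/2855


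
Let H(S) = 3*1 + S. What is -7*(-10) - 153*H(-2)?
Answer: -83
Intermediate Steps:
H(S) = 3 + S
-7*(-10) - 153*H(-2) = -7*(-10) - 153*(3 - 2) = 70 - 153*1 = 70 - 153 = -83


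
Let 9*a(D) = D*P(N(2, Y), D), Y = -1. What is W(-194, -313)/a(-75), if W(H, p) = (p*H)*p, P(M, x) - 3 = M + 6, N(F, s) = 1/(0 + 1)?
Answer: 28508979/125 ≈ 2.2807e+5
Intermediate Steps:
N(F, s) = 1 (N(F, s) = 1/1 = 1)
P(M, x) = 9 + M (P(M, x) = 3 + (M + 6) = 3 + (6 + M) = 9 + M)
W(H, p) = H*p**2 (W(H, p) = (H*p)*p = H*p**2)
a(D) = 10*D/9 (a(D) = (D*(9 + 1))/9 = (D*10)/9 = (10*D)/9 = 10*D/9)
W(-194, -313)/a(-75) = (-194*(-313)**2)/(((10/9)*(-75))) = (-194*97969)/(-250/3) = -19005986*(-3/250) = 28508979/125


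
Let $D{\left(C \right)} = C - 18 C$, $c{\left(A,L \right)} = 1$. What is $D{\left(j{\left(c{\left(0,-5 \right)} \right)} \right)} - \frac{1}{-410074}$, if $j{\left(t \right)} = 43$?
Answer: $- \frac{299764093}{410074} \approx -731.0$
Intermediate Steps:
$D{\left(C \right)} = - 17 C$
$D{\left(j{\left(c{\left(0,-5 \right)} \right)} \right)} - \frac{1}{-410074} = \left(-17\right) 43 - \frac{1}{-410074} = -731 - - \frac{1}{410074} = -731 + \frac{1}{410074} = - \frac{299764093}{410074}$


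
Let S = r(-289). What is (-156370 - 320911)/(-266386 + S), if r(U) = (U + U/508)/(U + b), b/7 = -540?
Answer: 986564645612/550633566971 ≈ 1.7917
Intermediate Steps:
b = -3780 (b = 7*(-540) = -3780)
r(U) = 509*U/(508*(-3780 + U)) (r(U) = (U + U/508)/(U - 3780) = (U + U*(1/508))/(-3780 + U) = (U + U/508)/(-3780 + U) = (509*U/508)/(-3780 + U) = 509*U/(508*(-3780 + U)))
S = 147101/2067052 (S = (509/508)*(-289)/(-3780 - 289) = (509/508)*(-289)/(-4069) = (509/508)*(-289)*(-1/4069) = 147101/2067052 ≈ 0.071165)
(-156370 - 320911)/(-266386 + S) = (-156370 - 320911)/(-266386 + 147101/2067052) = -477281/(-550633566971/2067052) = -477281*(-2067052/550633566971) = 986564645612/550633566971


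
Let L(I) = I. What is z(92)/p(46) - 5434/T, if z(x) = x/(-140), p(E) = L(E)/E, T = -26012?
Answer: -29149/65030 ≈ -0.44824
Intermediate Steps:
p(E) = 1 (p(E) = E/E = 1)
z(x) = -x/140 (z(x) = x*(-1/140) = -x/140)
z(92)/p(46) - 5434/T = -1/140*92/1 - 5434/(-26012) = -23/35*1 - 5434*(-1/26012) = -23/35 + 2717/13006 = -29149/65030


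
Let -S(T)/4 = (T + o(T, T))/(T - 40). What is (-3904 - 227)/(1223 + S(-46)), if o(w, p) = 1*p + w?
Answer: -177633/52313 ≈ -3.3956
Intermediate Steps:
o(w, p) = p + w
S(T) = -12*T/(-40 + T) (S(T) = -4*(T + (T + T))/(T - 40) = -4*(T + 2*T)/(-40 + T) = -4*3*T/(-40 + T) = -12*T/(-40 + T))
(-3904 - 227)/(1223 + S(-46)) = (-3904 - 227)/(1223 - 12*(-46)/(-40 - 46)) = -4131/(1223 - 12*(-46)/(-86)) = -4131/(1223 - 12*(-46)*(-1/86)) = -4131/(1223 - 276/43) = -4131/52313/43 = -4131*43/52313 = -177633/52313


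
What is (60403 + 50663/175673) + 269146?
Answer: 57892912140/175673 ≈ 3.2955e+5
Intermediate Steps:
(60403 + 50663/175673) + 269146 = 10611226882/175673 + 269146 = 57892912140/175673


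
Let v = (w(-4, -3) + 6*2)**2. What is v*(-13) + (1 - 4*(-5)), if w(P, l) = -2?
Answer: -1279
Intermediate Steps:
v = 100 (v = (-2 + 6*2)**2 = (-2 + 12)**2 = 10**2 = 100)
v*(-13) + (1 - 4*(-5)) = 100*(-13) + (1 - 4*(-5)) = -1300 + (1 + 20) = -1300 + 21 = -1279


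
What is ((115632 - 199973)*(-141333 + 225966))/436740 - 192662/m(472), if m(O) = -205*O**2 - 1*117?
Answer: -108666601705323027/6648760450460 ≈ -16344.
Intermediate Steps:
m(O) = -117 - 205*O**2 (m(O) = -205*O**2 - 117 = -117 - 205*O**2)
((115632 - 199973)*(-141333 + 225966))/436740 - 192662/m(472) = ((115632 - 199973)*(-141333 + 225966))/436740 - 192662/(-117 - 205*472**2) = -84341*84633*(1/436740) - 192662/(-117 - 205*222784) = -7138031853*1/436740 - 192662/(-117 - 45670720) = -2379343951/145580 - 192662/(-45670837) = -2379343951/145580 - 192662*(-1/45670837) = -2379343951/145580 + 192662/45670837 = -108666601705323027/6648760450460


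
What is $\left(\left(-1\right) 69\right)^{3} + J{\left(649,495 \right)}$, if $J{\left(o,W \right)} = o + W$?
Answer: $-327365$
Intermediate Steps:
$J{\left(o,W \right)} = W + o$
$\left(\left(-1\right) 69\right)^{3} + J{\left(649,495 \right)} = \left(\left(-1\right) 69\right)^{3} + \left(495 + 649\right) = \left(-69\right)^{3} + 1144 = -328509 + 1144 = -327365$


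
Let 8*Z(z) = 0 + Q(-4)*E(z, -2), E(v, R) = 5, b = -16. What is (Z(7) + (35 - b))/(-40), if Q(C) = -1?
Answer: -403/320 ≈ -1.2594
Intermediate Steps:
Z(z) = -5/8 (Z(z) = (0 - 1*5)/8 = (0 - 5)/8 = (⅛)*(-5) = -5/8)
(Z(7) + (35 - b))/(-40) = (-5/8 + (35 - 1*(-16)))/(-40) = (-5/8 + (35 + 16))*(-1/40) = (-5/8 + 51)*(-1/40) = (403/8)*(-1/40) = -403/320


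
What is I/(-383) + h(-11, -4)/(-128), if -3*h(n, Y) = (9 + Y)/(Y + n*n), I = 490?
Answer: -22012805/17207424 ≈ -1.2793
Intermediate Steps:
h(n, Y) = -(9 + Y)/(3*(Y + n**2)) (h(n, Y) = -(9 + Y)/(3*(Y + n*n)) = -(9 + Y)/(3*(Y + n**2)))
I/(-383) + h(-11, -4)/(-128) = 490/(-383) + ((-3 - 1/3*(-4))/(-4 + (-11)**2))/(-128) = 490*(-1/383) + ((-3 + 4/3)/(-4 + 121))*(-1/128) = -490/383 + (-5/3/117)*(-1/128) = -490/383 + ((1/117)*(-5/3))*(-1/128) = -490/383 - 5/351*(-1/128) = -490/383 + 5/44928 = -22012805/17207424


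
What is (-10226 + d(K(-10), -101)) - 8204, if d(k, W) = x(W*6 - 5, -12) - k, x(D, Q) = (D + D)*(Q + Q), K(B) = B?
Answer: 10908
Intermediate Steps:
x(D, Q) = 4*D*Q (x(D, Q) = (2*D)*(2*Q) = 4*D*Q)
d(k, W) = 240 - k - 288*W (d(k, W) = 4*(W*6 - 5)*(-12) - k = 4*(6*W - 5)*(-12) - k = 4*(-5 + 6*W)*(-12) - k = (240 - 288*W) - k = 240 - k - 288*W)
(-10226 + d(K(-10), -101)) - 8204 = (-10226 + (240 - 1*(-10) - 288*(-101))) - 8204 = (-10226 + (240 + 10 + 29088)) - 8204 = (-10226 + 29338) - 8204 = 19112 - 8204 = 10908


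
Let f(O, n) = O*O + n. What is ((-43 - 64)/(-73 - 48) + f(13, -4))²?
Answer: 402885184/14641 ≈ 27518.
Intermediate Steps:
f(O, n) = n + O² (f(O, n) = O² + n = n + O²)
((-43 - 64)/(-73 - 48) + f(13, -4))² = ((-43 - 64)/(-73 - 48) + (-4 + 13²))² = (-107/(-121) + (-4 + 169))² = (-107*(-1/121) + 165)² = (107/121 + 165)² = (20072/121)² = 402885184/14641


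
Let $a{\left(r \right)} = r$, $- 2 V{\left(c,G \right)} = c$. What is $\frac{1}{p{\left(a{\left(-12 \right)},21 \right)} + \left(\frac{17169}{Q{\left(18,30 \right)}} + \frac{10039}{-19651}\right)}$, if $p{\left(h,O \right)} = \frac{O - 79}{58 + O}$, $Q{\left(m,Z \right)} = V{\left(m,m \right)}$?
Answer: $- \frac{4657287}{8890349684} \approx -0.00052386$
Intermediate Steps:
$V{\left(c,G \right)} = - \frac{c}{2}$
$Q{\left(m,Z \right)} = - \frac{m}{2}$
$p{\left(h,O \right)} = \frac{-79 + O}{58 + O}$
$\frac{1}{p{\left(a{\left(-12 \right)},21 \right)} + \left(\frac{17169}{Q{\left(18,30 \right)}} + \frac{10039}{-19651}\right)} = \frac{1}{\frac{-79 + 21}{58 + 21} + \left(\frac{17169}{\left(- \frac{1}{2}\right) 18} + \frac{10039}{-19651}\right)} = \frac{1}{\frac{1}{79} \left(-58\right) + \left(\frac{17169}{-9} + 10039 \left(- \frac{1}{19651}\right)\right)} = \frac{1}{\frac{1}{79} \left(-58\right) + \left(17169 \left(- \frac{1}{9}\right) - \frac{10039}{19651}\right)} = \frac{1}{- \frac{58}{79} - \frac{112492790}{58953}} = \frac{1}{- \frac{8890349684}{4657287}} = - \frac{4657287}{8890349684}$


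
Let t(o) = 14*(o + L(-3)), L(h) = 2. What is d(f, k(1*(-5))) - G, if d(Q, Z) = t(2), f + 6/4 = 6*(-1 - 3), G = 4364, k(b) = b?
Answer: -4308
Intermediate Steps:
f = -51/2 (f = -3/2 + 6*(-1 - 3) = -3/2 + 6*(-4) = -3/2 - 24 = -51/2 ≈ -25.500)
t(o) = 28 + 14*o (t(o) = 14*(o + 2) = 14*(2 + o) = 28 + 14*o)
d(Q, Z) = 56 (d(Q, Z) = 28 + 14*2 = 28 + 28 = 56)
d(f, k(1*(-5))) - G = 56 - 1*4364 = 56 - 4364 = -4308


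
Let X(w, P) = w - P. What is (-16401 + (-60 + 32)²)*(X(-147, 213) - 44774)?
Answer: 704857678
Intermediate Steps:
(-16401 + (-60 + 32)²)*(X(-147, 213) - 44774) = (-16401 + (-60 + 32)²)*((-147 - 1*213) - 44774) = (-16401 + (-28)²)*((-147 - 213) - 44774) = (-16401 + 784)*(-360 - 44774) = -15617*(-45134) = 704857678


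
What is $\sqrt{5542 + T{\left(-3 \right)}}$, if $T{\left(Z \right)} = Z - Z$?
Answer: $\sqrt{5542} \approx 74.445$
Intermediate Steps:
$T{\left(Z \right)} = 0$
$\sqrt{5542 + T{\left(-3 \right)}} = \sqrt{5542 + 0} = \sqrt{5542}$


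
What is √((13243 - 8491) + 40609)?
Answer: √45361 ≈ 212.98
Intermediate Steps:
√((13243 - 8491) + 40609) = √(4752 + 40609) = √45361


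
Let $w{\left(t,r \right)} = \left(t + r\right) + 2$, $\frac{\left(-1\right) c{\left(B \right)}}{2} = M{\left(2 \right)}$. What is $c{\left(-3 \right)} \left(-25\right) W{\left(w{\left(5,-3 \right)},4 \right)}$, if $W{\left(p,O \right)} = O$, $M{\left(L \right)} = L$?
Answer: $400$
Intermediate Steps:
$c{\left(B \right)} = -4$ ($c{\left(B \right)} = \left(-2\right) 2 = -4$)
$w{\left(t,r \right)} = 2 + r + t$ ($w{\left(t,r \right)} = \left(r + t\right) + 2 = 2 + r + t$)
$c{\left(-3 \right)} \left(-25\right) W{\left(w{\left(5,-3 \right)},4 \right)} = \left(-4\right) \left(-25\right) 4 = 100 \cdot 4 = 400$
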